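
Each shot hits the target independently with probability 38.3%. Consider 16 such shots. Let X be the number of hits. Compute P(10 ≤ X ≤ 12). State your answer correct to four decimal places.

0.0428

X ~ Binomial(16, 0.383); P(10 ≤ X ≤ 12) = Σ C(16,k) p^k (1−p)^(16−k) over k:
  k=10: C(16,10)·0.383^10·0.617^6 = 0.030007
  k=11: C(16,11)·0.383^11·0.617^5 = 0.010160
  k=12: C(16,12)·0.383^12·0.617^4 = 0.002628
Total = 0.042795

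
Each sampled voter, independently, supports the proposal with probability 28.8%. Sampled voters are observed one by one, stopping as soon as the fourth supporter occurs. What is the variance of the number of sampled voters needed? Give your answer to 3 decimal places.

34.336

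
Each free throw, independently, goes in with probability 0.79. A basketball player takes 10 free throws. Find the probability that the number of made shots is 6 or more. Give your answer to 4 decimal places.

0.9601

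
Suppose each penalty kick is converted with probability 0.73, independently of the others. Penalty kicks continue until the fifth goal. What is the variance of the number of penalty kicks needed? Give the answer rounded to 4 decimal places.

Y = total penalty kicks until the fifth success; negative binomial with r=5, p=0.73.
Var(Y) = r(1−p)/p² = 5·0.27 / 0.73² = 2.533308

2.5333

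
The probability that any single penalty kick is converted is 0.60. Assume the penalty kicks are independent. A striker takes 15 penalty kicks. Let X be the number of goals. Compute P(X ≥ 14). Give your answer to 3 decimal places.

X ~ Binomial(15, 0.60); P(X ≥ 14) = Σ C(15,k) p^k (1−p)^(15−k) over k:
  k=14: C(15,14)·0.60^14·0.40^1 = 0.00470
  k=15: C(15,15)·0.60^15·0.40^0 = 0.00047
Total = 0.00517

0.005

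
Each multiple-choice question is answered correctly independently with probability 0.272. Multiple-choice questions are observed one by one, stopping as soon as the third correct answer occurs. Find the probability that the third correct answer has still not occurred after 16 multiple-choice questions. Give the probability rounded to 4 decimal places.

0.1477

Needing more than 16 multiple-choice questions ⇔ fewer than 3 successes in the first 16. With X ~ Binomial(16, 0.272), P(Y > 16) = P(X ≤ 2).
  k=0: C(16,0)·0.272^0·0.728^16 = 0.006224
  k=1: C(16,1)·0.272^1·0.728^15 = 0.037210
  k=2: C(16,2)·0.272^2·0.728^14 = 0.104270
P(X ≤ 2) = 0.147704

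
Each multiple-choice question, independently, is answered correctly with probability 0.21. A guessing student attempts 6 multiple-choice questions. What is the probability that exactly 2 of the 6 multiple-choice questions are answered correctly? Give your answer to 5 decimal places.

0.25765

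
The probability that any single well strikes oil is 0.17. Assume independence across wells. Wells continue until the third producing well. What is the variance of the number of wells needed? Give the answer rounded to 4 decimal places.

Y = total wells until the third success; negative binomial with r=3, p=0.17.
Var(Y) = r(1−p)/p² = 3·0.83 / 0.17² = 86.159170

86.1592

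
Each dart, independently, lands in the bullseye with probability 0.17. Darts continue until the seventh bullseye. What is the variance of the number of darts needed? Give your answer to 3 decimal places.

201.038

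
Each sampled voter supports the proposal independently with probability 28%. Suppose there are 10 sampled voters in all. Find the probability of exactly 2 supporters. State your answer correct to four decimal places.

X ~ Binomial(n=10, p=0.28).
P(X=2) = C(10,2) · p^2 · (1−p)^8
= 45 · 0.0784 · 0.07222 = 0.254794

0.2548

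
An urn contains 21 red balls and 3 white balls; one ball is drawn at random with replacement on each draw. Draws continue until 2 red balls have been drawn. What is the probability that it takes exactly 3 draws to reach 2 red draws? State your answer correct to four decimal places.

Y = trial on which the second success occurs; negative binomial, r=2, p=0.875.
P(Y=3) = C(2,1) · p^2 · (1−p)^1
= 2 · 0.76562 · 0.125 = 0.191406

0.1914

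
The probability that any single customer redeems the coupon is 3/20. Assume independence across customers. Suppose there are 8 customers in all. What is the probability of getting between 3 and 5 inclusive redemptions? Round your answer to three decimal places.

X ~ Binomial(8, 0.15); P(3 ≤ X ≤ 5) = Σ C(8,k) p^k (1−p)^(8−k) over k:
  k=3: C(8,3)·0.15^3·0.85^5 = 0.08386
  k=4: C(8,4)·0.15^4·0.85^4 = 0.01850
  k=5: C(8,5)·0.15^5·0.85^3 = 0.00261
Total = 0.10497

0.105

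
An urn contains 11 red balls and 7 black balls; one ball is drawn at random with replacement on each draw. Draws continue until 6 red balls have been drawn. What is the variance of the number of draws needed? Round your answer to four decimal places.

Y = total draws until the sixth success; negative binomial with r=6, p=0.611111.
Var(Y) = r(1−p)/p² = 6·0.388889 / 0.611111² = 6.247934

6.2479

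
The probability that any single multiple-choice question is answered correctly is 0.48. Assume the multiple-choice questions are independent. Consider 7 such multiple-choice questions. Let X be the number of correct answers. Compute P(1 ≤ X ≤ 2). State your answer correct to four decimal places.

0.2504

X ~ Binomial(7, 0.48); P(1 ≤ X ≤ 2) = Σ C(7,k) p^k (1−p)^(7−k) over k:
  k=1: C(7,1)·0.48^1·0.52^6 = 0.066429
  k=2: C(7,2)·0.48^2·0.52^5 = 0.183958
Total = 0.250387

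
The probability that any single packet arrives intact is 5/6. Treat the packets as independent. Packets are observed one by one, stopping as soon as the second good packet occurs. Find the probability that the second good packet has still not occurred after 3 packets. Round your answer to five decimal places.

0.07407

Needing more than 3 packets ⇔ fewer than 2 successes in the first 3. With X ~ Binomial(3, 0.833333), P(Y > 3) = P(X ≤ 1).
  k=0: C(3,0)·0.833333^0·0.166667^3 = 0.0046296
  k=1: C(3,1)·0.833333^1·0.166667^2 = 0.0694444
P(X ≤ 1) = 0.0740741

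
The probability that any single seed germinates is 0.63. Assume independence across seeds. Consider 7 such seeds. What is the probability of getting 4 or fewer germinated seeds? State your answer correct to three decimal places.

X ~ Binomial(7, 0.63); P(X ≤ 4) = Σ C(7,k) p^k (1−p)^(7−k) over k:
  k=0: C(7,0)·0.63^0·0.37^7 = 0.00095
  k=1: C(7,1)·0.63^1·0.37^6 = 0.01131
  k=2: C(7,2)·0.63^2·0.37^5 = 0.05780
  k=3: C(7,3)·0.63^3·0.37^4 = 0.16402
  k=4: C(7,4)·0.63^4·0.37^3 = 0.27928
Total = 0.51336

0.513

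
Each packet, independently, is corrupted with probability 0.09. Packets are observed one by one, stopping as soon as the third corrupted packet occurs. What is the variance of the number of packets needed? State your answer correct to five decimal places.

337.03704

Y = total packets until the third success; negative binomial with r=3, p=0.09.
Var(Y) = r(1−p)/p² = 3·0.91 / 0.09² = 337.0370370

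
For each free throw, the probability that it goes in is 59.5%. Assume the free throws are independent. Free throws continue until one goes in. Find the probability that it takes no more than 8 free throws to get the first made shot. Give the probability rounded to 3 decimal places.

0.999

Y = number of free throws to the first success; geometric, p = 0.595.
P(Y ≤ 8) = 1 − (1−p)^8 = 1 − 0.00072 = 0.99928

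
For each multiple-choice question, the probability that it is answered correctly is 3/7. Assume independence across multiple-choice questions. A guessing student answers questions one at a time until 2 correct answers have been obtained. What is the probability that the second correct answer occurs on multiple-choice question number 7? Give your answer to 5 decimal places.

0.06714

Y = trial on which the second success occurs; negative binomial, r=2, p=0.428571.
P(Y=7) = C(6,1) · p^2 · (1−p)^5
= 6 · 0.18367 · 0.060927 = 0.0671440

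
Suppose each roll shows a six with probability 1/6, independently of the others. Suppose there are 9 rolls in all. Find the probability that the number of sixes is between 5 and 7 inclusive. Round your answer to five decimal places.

X ~ Binomial(9, 0.166667); P(5 ≤ X ≤ 7) = Σ C(9,k) p^k (1−p)^(9−k) over k:
  k=5: C(9,5)·0.166667^5·0.833333^4 = 0.0078143
  k=6: C(9,6)·0.166667^6·0.833333^3 = 0.0010419
  k=7: C(9,7)·0.166667^7·0.833333^2 = 0.0000893
Total = 0.0089455

0.00895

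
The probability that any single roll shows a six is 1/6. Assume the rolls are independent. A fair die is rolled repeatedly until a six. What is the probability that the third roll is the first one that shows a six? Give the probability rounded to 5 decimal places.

0.11574

Geometric (trials to first success), p = 0.166667.
P(Y = 3) = (1−p)^2 · p = 0.69444 · 0.166667 = 0.1157407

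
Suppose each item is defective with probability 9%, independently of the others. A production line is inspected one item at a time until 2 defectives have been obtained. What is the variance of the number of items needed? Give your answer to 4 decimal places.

Y = total items until the second success; negative binomial with r=2, p=0.09.
Var(Y) = r(1−p)/p² = 2·0.91 / 0.09² = 224.691358

224.6914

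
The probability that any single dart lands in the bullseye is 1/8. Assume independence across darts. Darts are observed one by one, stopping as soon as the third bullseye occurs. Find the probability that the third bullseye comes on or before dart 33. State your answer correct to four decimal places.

0.7989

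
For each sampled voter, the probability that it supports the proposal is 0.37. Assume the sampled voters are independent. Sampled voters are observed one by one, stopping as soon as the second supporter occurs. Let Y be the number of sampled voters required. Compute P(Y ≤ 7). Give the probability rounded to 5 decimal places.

Finishing within 7 sampled voters ⇔ at least 2 successes in the first 7. With X ~ Binomial(7, 0.37), P(Y ≤ 7) = 1 − P(X ≤ 1).
  k=0: C(7,0)·0.37^0·0.63^7 = 0.0393898
  k=1: C(7,1)·0.37^1·0.63^6 = 0.1619359
1 − 0.2013257 = 0.7986743

0.79867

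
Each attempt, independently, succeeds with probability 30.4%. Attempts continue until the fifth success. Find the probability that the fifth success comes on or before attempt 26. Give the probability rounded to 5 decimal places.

0.93245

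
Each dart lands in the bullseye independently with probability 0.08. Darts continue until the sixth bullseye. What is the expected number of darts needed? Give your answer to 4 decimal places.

Y = total darts until the sixth success; negative binomial with r=6, p=0.08.
E[Y] = r / p = 6 / 0.08 = 75.000000

75.0000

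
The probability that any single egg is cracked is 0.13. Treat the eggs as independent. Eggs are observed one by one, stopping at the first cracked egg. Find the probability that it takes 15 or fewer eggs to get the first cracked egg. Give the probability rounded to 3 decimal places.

0.876

Y = number of eggs to the first success; geometric, p = 0.13.
P(Y ≤ 15) = 1 − (1−p)^15 = 1 − 0.12382 = 0.87618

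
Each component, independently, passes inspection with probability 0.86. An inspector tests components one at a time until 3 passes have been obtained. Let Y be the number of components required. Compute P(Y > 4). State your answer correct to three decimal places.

0.097

Needing more than 4 components ⇔ fewer than 3 successes in the first 4. With X ~ Binomial(4, 0.86), P(Y > 4) = P(X ≤ 2).
  k=0: C(4,0)·0.86^0·0.14^4 = 0.00038
  k=1: C(4,1)·0.86^1·0.14^3 = 0.00944
  k=2: C(4,2)·0.86^2·0.14^2 = 0.08698
P(X ≤ 2) = 0.09680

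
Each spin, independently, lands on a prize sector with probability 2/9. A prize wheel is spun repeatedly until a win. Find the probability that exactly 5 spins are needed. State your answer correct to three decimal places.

0.081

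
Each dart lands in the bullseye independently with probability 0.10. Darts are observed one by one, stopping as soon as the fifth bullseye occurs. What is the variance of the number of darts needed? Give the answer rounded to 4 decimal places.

Y = total darts until the fifth success; negative binomial with r=5, p=0.10.
Var(Y) = r(1−p)/p² = 5·0.90 / 0.10² = 450.000000

450.0000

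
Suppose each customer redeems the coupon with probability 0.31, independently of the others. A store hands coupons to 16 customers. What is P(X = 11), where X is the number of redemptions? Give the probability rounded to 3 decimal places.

0.002

X ~ Binomial(n=16, p=0.31).
P(X=11) = C(16,11) · p^11 · (1−p)^5
= 4368 · 2.5408e-06 · 0.1564 = 0.00174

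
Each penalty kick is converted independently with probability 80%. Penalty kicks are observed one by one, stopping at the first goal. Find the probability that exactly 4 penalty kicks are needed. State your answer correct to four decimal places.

0.0064

Geometric (trials to first success), p = 0.80.
P(Y = 4) = (1−p)^3 · p = 0.008 · 0.80 = 0.006400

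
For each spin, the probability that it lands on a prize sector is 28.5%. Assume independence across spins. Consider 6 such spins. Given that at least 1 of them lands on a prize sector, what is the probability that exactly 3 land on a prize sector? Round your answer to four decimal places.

0.1953

X ~ Binomial(6, 0.285). Want P(X=3 | X≥1) = P(X=3) / P(X≥1).
P(X=3) = C(6,3)·0.285^3·0.715^3 = 0.169232
P(X≥1) = 1 − 0.133609 = 0.866391
Ratio = 0.169232 / 0.866391 = 0.195330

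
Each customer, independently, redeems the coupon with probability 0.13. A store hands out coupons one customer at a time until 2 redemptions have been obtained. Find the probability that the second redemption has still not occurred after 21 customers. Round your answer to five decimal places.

Needing more than 21 customers ⇔ fewer than 2 successes in the first 21. With X ~ Binomial(21, 0.13), P(Y > 21) = P(X ≤ 1).
  k=0: C(21,0)·0.13^0·0.87^21 = 0.0536913
  k=1: C(21,1)·0.13^1·0.87^20 = 0.1684797
P(X ≤ 1) = 0.2221711

0.22217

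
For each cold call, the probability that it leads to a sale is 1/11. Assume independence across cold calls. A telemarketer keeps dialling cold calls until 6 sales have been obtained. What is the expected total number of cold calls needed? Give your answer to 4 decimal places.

Y = total cold calls until the sixth success; negative binomial with r=6, p=0.090909.
E[Y] = r / p = 6 / 0.090909 = 66.000000

66.0000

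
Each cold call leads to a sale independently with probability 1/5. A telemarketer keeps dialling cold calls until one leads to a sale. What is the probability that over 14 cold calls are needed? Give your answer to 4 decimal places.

0.0440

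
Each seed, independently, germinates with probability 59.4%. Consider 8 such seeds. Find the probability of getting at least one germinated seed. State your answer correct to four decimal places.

0.9993

P(at least one) = 1 − P(none) = 1 − (1 − 0.594)^8
= 1 − 0.000738 = 0.999262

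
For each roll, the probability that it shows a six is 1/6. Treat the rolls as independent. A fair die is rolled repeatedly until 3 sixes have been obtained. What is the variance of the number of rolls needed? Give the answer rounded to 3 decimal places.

Y = total rolls until the third success; negative binomial with r=3, p=0.166667.
Var(Y) = r(1−p)/p² = 3·0.833333 / 0.166667² = 90.00000

90.000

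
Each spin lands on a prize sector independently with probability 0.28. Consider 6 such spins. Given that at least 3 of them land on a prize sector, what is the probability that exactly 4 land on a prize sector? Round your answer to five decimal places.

0.21767

X ~ Binomial(6, 0.28). Want P(X=4 | X≥3) = P(X=4) / P(X≥3).
P(X=4) = C(6,4)·0.28^4·0.72^2 = 0.0477957
P(X≥3) = 1 − 0.1393141 − 0.3250662 − 0.3160365 = 0.2195832
Ratio = 0.0477957 / 0.2195832 = 0.2176653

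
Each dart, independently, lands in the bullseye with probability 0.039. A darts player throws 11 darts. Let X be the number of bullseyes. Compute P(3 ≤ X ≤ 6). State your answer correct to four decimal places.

X ~ Binomial(11, 0.039); P(3 ≤ X ≤ 6) = Σ C(11,k) p^k (1−p)^(11−k) over k:
  k=3: C(11,3)·0.039^3·0.961^8 = 0.007120
  k=4: C(11,4)·0.039^4·0.961^7 = 0.000578
  k=5: C(11,5)·0.039^5·0.961^6 = 0.000033
  k=6: C(11,6)·0.039^6·0.961^5 = 0.000001
Total = 0.007732

0.0077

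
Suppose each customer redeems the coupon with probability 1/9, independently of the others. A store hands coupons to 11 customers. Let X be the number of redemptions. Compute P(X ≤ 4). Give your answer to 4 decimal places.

0.9956

X ~ Binomial(11, 0.111111); P(X ≤ 4) = Σ C(11,k) p^k (1−p)^(11−k) over k:
  k=0: C(11,0)·0.111111^0·0.888889^11 = 0.273730
  k=1: C(11,1)·0.111111^1·0.888889^10 = 0.376379
  k=2: C(11,2)·0.111111^2·0.888889^9 = 0.235237
  k=3: C(11,3)·0.111111^3·0.888889^8 = 0.088214
  k=4: C(11,4)·0.111111^4·0.888889^7 = 0.022053
Total = 0.995612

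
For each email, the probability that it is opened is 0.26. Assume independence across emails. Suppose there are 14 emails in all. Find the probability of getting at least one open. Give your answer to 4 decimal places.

P(at least one) = 1 − P(none) = 1 − (1 − 0.26)^14
= 1 − 0.014765 = 0.985235

0.9852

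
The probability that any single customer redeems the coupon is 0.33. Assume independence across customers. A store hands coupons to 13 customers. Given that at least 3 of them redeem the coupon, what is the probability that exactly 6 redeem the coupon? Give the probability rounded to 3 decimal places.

X ~ Binomial(13, 0.33). Want P(X=6 | X≥3) = P(X=6) / P(X≥3).
P(X=6) = C(13,6)·0.33^6·0.67^7 = 0.13432
P(X≥3) = 1 − 0.00548 − 0.03510 − 0.10374 = 0.85567
Ratio = 0.13432 / 0.85567 = 0.15697

0.157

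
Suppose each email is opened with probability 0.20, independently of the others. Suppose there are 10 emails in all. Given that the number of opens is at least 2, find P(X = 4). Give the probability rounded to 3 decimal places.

0.141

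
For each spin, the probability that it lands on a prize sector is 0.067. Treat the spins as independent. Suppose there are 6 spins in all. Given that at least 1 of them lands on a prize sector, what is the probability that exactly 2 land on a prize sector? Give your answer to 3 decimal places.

X ~ Binomial(6, 0.067). Want P(X=2 | X≥1) = P(X=2) / P(X≥1).
P(X=2) = C(6,2)·0.067^2·0.933^4 = 0.05102
P(X≥1) = 1 − 0.65961 = 0.34039
Ratio = 0.05102 / 0.34039 = 0.14990

0.150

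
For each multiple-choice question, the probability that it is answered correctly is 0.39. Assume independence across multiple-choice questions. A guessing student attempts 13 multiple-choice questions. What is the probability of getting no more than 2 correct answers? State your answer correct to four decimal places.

0.0667

X ~ Binomial(13, 0.39); P(X ≤ 2) = Σ C(13,k) p^k (1−p)^(13−k) over k:
  k=0: C(13,0)·0.39^0·0.61^13 = 0.001619
  k=1: C(13,1)·0.39^1·0.61^12 = 0.013458
  k=2: C(13,2)·0.39^2·0.61^11 = 0.051624
Total = 0.066701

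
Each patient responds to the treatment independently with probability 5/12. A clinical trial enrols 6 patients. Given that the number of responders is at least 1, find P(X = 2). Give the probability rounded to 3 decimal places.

0.314

X ~ Binomial(6, 0.416667). Want P(X=2 | X≥1) = P(X=2) / P(X≥1).
P(X=2) = C(6,2)·0.416667^2·0.583333^4 = 0.30153
P(X≥1) = 1 − 0.03940 = 0.96060
Ratio = 0.30153 / 0.96060 = 0.31390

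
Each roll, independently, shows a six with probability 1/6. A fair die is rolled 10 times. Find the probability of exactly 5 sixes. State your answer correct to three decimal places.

X ~ Binomial(n=10, p=0.166667).
P(X=5) = C(10,5) · p^5 · (1−p)^5
= 252 · 0.0001286 · 0.40188 = 0.01302

0.013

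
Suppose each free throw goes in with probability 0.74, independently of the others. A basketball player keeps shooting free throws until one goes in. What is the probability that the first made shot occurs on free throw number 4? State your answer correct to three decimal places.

0.013

Geometric (trials to first success), p = 0.74.
P(Y = 4) = (1−p)^3 · p = 0.017576 · 0.74 = 0.01301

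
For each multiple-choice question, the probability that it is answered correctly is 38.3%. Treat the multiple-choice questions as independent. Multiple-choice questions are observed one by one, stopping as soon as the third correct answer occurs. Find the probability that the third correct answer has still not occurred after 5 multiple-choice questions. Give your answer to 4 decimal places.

0.7115

Needing more than 5 multiple-choice questions ⇔ fewer than 3 successes in the first 5. With X ~ Binomial(5, 0.383), P(Y > 5) = P(X ≤ 2).
  k=0: C(5,0)·0.383^0·0.617^5 = 0.089418
  k=1: C(5,1)·0.383^1·0.617^4 = 0.277530
  k=2: C(5,2)·0.383^2·0.617^3 = 0.344551
P(X ≤ 2) = 0.711498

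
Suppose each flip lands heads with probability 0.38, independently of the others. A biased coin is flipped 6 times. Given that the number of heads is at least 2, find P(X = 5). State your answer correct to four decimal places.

0.0401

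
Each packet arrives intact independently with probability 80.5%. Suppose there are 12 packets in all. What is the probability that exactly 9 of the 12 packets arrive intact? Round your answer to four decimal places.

X ~ Binomial(n=12, p=0.805).
P(X=9) = C(12,9) · p^9 · (1−p)^3
= 220 · 0.14196 · 0.0074149 = 0.231574

0.2316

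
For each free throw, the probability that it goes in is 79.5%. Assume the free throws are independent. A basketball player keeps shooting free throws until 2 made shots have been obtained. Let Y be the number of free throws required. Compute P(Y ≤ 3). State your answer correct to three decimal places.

0.891

Finishing within 3 free throws ⇔ at least 2 successes in the first 3. With X ~ Binomial(3, 0.795), P(Y ≤ 3) = 1 − P(X ≤ 1).
  k=0: C(3,0)·0.795^0·0.205^3 = 0.00862
  k=1: C(3,1)·0.795^1·0.205^2 = 0.10023
1 − 0.10884 = 0.89116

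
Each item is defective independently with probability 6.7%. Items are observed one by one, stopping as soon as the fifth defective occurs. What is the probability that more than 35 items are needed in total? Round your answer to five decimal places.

Needing more than 35 items ⇔ fewer than 5 successes in the first 35. With X ~ Binomial(35, 0.067), P(Y > 35) = P(X ≤ 4).
  k=0: C(35,0)·0.067^0·0.933^35 = 0.0882790
  k=1: C(35,1)·0.067^1·0.933^34 = 0.2218803
  k=2: C(35,2)·0.067^2·0.933^33 = 0.2708699
  k=3: C(35,3)·0.067^3·0.933^32 = 0.2139669
  k=4: C(35,4)·0.067^4·0.933^31 = 0.1229221
P(X ≤ 4) = 0.9179182

0.91792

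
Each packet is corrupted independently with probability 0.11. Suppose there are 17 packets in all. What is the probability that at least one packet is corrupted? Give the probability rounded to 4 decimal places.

0.8621

P(at least one) = 1 − P(none) = 1 − (1 − 0.11)^17
= 1 − 0.137921 = 0.862079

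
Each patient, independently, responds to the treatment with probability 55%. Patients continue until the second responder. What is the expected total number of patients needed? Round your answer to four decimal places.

3.6364

Y = total patients until the second success; negative binomial with r=2, p=0.55.
E[Y] = r / p = 2 / 0.55 = 3.636364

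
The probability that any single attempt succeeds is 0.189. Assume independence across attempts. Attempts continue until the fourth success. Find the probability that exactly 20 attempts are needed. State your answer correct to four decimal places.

Y = trial on which the fourth success occurs; negative binomial, r=4, p=0.189.
P(Y=20) = C(19,3) · p^4 · (1−p)^16
= 969 · 0.001276 · 0.035021 = 0.043302

0.0433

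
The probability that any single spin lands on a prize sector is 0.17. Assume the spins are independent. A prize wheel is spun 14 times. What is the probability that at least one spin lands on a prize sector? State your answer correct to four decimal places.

P(at least one) = 1 − P(none) = 1 − (1 − 0.17)^14
= 1 − 0.073637 = 0.926363

0.9264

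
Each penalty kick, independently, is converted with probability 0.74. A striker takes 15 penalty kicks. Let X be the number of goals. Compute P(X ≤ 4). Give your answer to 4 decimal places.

0.0002

X ~ Binomial(15, 0.74); P(X ≤ 4) = Σ C(15,k) p^k (1−p)^(15−k) over k:
  k=0: C(15,0)·0.74^0·0.26^15 = 0.000000
  k=1: C(15,1)·0.74^1·0.26^14 = 0.000000
  k=2: C(15,2)·0.74^2·0.26^13 = 0.000001
  k=3: C(15,3)·0.74^3·0.26^12 = 0.000018
  k=4: C(15,4)·0.74^4·0.26^11 = 0.000150
Total = 0.000169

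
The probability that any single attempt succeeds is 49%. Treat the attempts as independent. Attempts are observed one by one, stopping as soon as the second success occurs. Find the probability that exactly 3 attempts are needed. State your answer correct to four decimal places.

Y = trial on which the second success occurs; negative binomial, r=2, p=0.49.
P(Y=3) = C(2,1) · p^2 · (1−p)^1
= 2 · 0.2401 · 0.51 = 0.244902

0.2449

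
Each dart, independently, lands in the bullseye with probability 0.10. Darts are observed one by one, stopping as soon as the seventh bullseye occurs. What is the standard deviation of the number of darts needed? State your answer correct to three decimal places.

Y = total darts until the seventh success; negative binomial with r=7, p=0.10.
SD(Y) = √[r(1−p)/p²] = √(630.00000) = 25.09980

25.100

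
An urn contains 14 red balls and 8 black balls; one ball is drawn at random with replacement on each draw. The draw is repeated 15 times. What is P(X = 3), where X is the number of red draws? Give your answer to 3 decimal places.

0.001

X ~ Binomial(n=15, p=0.636364).
P(X=3) = C(15,3) · p^3 · (1−p)^12
= 455 · 0.2577 · 5.3457e-06 = 0.00063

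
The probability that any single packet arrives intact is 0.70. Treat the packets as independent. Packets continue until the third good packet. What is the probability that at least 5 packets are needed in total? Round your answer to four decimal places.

0.3483

Needing more than 4 packets ⇔ fewer than 3 successes in the first 4. With X ~ Binomial(4, 0.70), P(Y > 4) = P(X ≤ 2).
  k=0: C(4,0)·0.70^0·0.30^4 = 0.008100
  k=1: C(4,1)·0.70^1·0.30^3 = 0.075600
  k=2: C(4,2)·0.70^2·0.30^2 = 0.264600
P(X ≤ 2) = 0.348300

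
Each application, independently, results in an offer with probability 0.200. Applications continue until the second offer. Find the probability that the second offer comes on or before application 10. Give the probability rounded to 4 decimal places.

Finishing within 10 applications ⇔ at least 2 successes in the first 10. With X ~ Binomial(10, 0.20), P(Y ≤ 10) = 1 − P(X ≤ 1).
  k=0: C(10,0)·0.20^0·0.80^10 = 0.107374
  k=1: C(10,1)·0.20^1·0.80^9 = 0.268435
1 − 0.375810 = 0.624190

0.6242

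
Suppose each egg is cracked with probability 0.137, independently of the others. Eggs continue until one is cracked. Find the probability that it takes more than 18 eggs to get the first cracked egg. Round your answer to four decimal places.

0.0705

Y = number of eggs to the first success; geometric, p = 0.137.
P(Y > 18) = P(first 18 all fail) = (1−p)^18 = 0.070501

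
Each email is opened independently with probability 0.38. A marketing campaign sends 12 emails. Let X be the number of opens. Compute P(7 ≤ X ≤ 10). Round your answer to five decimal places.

X ~ Binomial(12, 0.38); P(7 ≤ X ≤ 10) = Σ C(12,k) p^k (1−p)^(12−k) over k:
  k=7: C(12,7)·0.38^7·0.62^5 = 0.0830173
  k=8: C(12,8)·0.38^8·0.62^4 = 0.0318010
  k=9: C(12,9)·0.38^9·0.62^3 = 0.0086626
  k=10: C(12,10)·0.38^10·0.62^2 = 0.0015928
Total = 0.1250738

0.12507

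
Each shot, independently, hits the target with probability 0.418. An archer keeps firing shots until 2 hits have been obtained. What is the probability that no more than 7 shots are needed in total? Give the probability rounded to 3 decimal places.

0.864

Finishing within 7 shots ⇔ at least 2 successes in the first 7. With X ~ Binomial(7, 0.418), P(Y ≤ 7) = 1 − P(X ≤ 1).
  k=0: C(7,0)·0.418^0·0.582^7 = 0.02262
  k=1: C(7,1)·0.418^1·0.582^6 = 0.11371
1 − 0.13633 = 0.86367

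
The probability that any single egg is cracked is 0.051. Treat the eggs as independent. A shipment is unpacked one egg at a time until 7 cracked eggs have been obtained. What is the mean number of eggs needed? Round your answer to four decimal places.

Y = total eggs until the seventh success; negative binomial with r=7, p=0.051.
E[Y] = r / p = 7 / 0.051 = 137.254902

137.2549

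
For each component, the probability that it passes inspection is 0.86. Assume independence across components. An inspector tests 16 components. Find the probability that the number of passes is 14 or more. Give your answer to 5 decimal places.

X ~ Binomial(16, 0.86); P(X ≥ 14) = Σ C(16,k) p^k (1−p)^(16−k) over k:
  k=14: C(16,14)·0.86^14·0.14^2 = 0.2847185
  k=15: C(16,15)·0.86^15·0.14^1 = 0.2331980
  k=16: C(16,16)·0.86^16·0.14^0 = 0.0895314
Total = 0.6074478

0.60745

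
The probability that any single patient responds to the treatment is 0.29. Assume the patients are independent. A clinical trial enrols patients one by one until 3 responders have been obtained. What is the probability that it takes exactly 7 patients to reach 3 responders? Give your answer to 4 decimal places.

Y = trial on which the third success occurs; negative binomial, r=3, p=0.29.
P(Y=7) = C(6,2) · p^3 · (1−p)^4
= 15 · 0.024389 · 0.25412 = 0.092965

0.0930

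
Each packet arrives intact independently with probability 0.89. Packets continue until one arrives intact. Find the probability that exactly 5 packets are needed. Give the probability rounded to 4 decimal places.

0.0001

Geometric (trials to first success), p = 0.89.
P(Y = 5) = (1−p)^4 · p = 0.00014641 · 0.89 = 0.000130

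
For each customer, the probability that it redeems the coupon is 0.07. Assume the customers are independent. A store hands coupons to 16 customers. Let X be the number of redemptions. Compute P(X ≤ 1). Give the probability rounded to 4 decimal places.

0.6902

X ~ Binomial(16, 0.07); P(X ≤ 1) = Σ C(16,k) p^k (1−p)^(16−k) over k:
  k=0: C(16,0)·0.07^0·0.93^16 = 0.313132
  k=1: C(16,1)·0.07^1·0.93^15 = 0.377105
Total = 0.690237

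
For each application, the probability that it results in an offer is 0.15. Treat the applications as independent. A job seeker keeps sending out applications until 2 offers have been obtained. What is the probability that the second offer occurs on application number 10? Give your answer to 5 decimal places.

Y = trial on which the second success occurs; negative binomial, r=2, p=0.15.
P(Y=10) = C(9,1) · p^2 · (1−p)^8
= 9 · 0.0225 · 0.27249 = 0.0551793

0.05518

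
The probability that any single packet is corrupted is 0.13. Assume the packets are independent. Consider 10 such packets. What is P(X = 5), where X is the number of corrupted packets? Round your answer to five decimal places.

X ~ Binomial(n=10, p=0.13).
P(X=5) = C(10,5) · p^5 · (1−p)^5
= 252 · 3.7129e-05 · 0.49842 = 0.0046635

0.00466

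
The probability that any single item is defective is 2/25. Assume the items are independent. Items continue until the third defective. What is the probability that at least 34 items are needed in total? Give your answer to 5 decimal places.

0.50180

Needing more than 33 items ⇔ fewer than 3 successes in the first 33. With X ~ Binomial(33, 0.08), P(Y > 33) = P(X ≤ 2).
  k=0: C(33,0)·0.08^0·0.92^33 = 0.0638261
  k=1: C(33,1)·0.08^1·0.92^32 = 0.1831532
  k=2: C(33,2)·0.08^2·0.92^31 = 0.2548218
P(X ≤ 2) = 0.5018010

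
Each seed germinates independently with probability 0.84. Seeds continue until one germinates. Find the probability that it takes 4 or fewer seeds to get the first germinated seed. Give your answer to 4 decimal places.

0.9993

Y = number of seeds to the first success; geometric, p = 0.84.
P(Y ≤ 4) = 1 − (1−p)^4 = 1 − 0.000655 = 0.999345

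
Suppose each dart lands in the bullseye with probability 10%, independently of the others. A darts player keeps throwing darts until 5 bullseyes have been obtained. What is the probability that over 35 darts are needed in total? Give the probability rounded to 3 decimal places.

0.731

Needing more than 35 darts ⇔ fewer than 5 successes in the first 35. With X ~ Binomial(35, 0.10), P(Y > 35) = P(X ≤ 4).
  k=0: C(35,0)·0.10^0·0.90^35 = 0.02503
  k=1: C(35,1)·0.10^1·0.90^34 = 0.09734
  k=2: C(35,2)·0.10^2·0.90^33 = 0.18387
  k=3: C(35,3)·0.10^3·0.90^32 = 0.22473
  k=4: C(35,4)·0.10^4·0.90^31 = 0.19976
P(X ≤ 4) = 0.73075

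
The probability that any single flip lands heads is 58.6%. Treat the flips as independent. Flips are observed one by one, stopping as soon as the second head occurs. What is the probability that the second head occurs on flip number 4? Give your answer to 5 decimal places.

0.17657

Y = trial on which the second success occurs; negative binomial, r=2, p=0.586.
P(Y=4) = C(3,1) · p^2 · (1−p)^2
= 3 · 0.3434 · 0.1714 = 0.1765701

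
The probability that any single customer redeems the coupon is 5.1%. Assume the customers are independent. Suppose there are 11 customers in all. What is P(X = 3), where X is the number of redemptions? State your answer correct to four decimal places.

0.0144

X ~ Binomial(n=11, p=0.051).
P(X=3) = C(11,3) · p^3 · (1−p)^8
= 165 · 0.00013265 · 0.65785 = 0.014399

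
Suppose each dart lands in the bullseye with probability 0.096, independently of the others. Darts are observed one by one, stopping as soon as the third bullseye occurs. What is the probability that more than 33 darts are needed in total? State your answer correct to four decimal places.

0.3741

Needing more than 33 darts ⇔ fewer than 3 successes in the first 33. With X ~ Binomial(33, 0.096), P(Y > 33) = P(X ≤ 2).
  k=0: C(33,0)·0.096^0·0.904^33 = 0.035773
  k=1: C(33,1)·0.096^1·0.904^32 = 0.125365
  k=2: C(33,2)·0.096^2·0.904^31 = 0.213009
P(X ≤ 2) = 0.374147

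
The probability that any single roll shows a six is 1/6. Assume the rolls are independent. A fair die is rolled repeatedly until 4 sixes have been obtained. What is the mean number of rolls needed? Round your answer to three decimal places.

Y = total rolls until the fourth success; negative binomial with r=4, p=0.166667.
E[Y] = r / p = 4 / 0.166667 = 24.00000

24.000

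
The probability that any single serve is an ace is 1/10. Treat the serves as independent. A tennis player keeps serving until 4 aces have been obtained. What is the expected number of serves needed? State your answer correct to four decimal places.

Y = total serves until the fourth success; negative binomial with r=4, p=0.10.
E[Y] = r / p = 4 / 0.10 = 40.000000

40.0000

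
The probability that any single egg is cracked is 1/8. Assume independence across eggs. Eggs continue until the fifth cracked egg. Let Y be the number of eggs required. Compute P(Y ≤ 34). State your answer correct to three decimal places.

Finishing within 34 eggs ⇔ at least 5 successes in the first 34. With X ~ Binomial(34, 0.125), P(Y ≤ 34) = 1 − P(X ≤ 4).
  k=0: C(34,0)·0.125^0·0.875^34 = 0.01067
  k=1: C(34,1)·0.125^1·0.875^33 = 0.05184
  k=2: C(34,2)·0.125^2·0.875^32 = 0.12219
  k=3: C(34,3)·0.125^3·0.875^31 = 0.18620
  k=4: C(34,4)·0.125^4·0.875^30 = 0.20615
1 − 0.57705 = 0.42295

0.423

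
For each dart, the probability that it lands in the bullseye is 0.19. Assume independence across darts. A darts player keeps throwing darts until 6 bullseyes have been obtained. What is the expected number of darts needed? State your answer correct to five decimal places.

31.57895

Y = total darts until the sixth success; negative binomial with r=6, p=0.19.
E[Y] = r / p = 6 / 0.19 = 31.5789474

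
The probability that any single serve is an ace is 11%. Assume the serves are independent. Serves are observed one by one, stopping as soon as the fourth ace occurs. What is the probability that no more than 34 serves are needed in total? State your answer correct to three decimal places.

0.523

Finishing within 34 serves ⇔ at least 4 successes in the first 34. With X ~ Binomial(34, 0.11), P(Y ≤ 34) = 1 − P(X ≤ 3).
  k=0: C(34,0)·0.11^0·0.89^34 = 0.01902
  k=1: C(34,1)·0.11^1·0.89^33 = 0.07994
  k=2: C(34,2)·0.11^2·0.89^32 = 0.16302
  k=3: C(34,3)·0.11^3·0.89^31 = 0.21491
1 − 0.47688 = 0.52312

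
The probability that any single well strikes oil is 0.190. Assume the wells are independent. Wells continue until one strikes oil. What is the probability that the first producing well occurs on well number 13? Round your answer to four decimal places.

Geometric (trials to first success), p = 0.19.
P(Y = 13) = (1−p)^12 · p = 0.079766 · 0.19 = 0.015156

0.0152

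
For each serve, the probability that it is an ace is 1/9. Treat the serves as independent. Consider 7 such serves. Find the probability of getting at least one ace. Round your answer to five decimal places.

0.56154

P(at least one) = 1 − P(none) = 1 − (1 − 0.111111)^7
= 1 − 0.4384624 = 0.5615376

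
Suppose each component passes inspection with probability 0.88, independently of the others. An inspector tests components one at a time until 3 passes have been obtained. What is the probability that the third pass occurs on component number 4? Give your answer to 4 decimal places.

0.2453

Y = trial on which the third success occurs; negative binomial, r=3, p=0.88.
P(Y=4) = C(3,2) · p^3 · (1−p)^1
= 3 · 0.68147 · 0.12 = 0.245330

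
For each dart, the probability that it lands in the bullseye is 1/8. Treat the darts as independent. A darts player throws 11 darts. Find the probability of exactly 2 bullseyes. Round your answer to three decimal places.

X ~ Binomial(n=11, p=0.125).
P(X=2) = C(11,2) · p^2 · (1−p)^9
= 55 · 0.015625 · 0.30066 = 0.25838

0.258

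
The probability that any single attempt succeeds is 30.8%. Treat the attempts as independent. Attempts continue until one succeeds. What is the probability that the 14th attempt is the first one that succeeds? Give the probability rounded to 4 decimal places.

Geometric (trials to first success), p = 0.308.
P(Y = 14) = (1−p)^13 · p = 0.0083441 · 0.308 = 0.002570

0.0026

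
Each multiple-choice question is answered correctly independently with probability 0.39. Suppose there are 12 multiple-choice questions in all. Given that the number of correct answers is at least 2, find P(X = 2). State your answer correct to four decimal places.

0.0733

X ~ Binomial(12, 0.39). Want P(X=2 | X≥2) = P(X=2) / P(X≥2).
P(X=2) = C(12,2)·0.39^2·0.61^10 = 0.071610
P(X≥2) = 1 − 0.002654 − 0.020365 = 0.976981
Ratio = 0.071610 / 0.976981 = 0.073297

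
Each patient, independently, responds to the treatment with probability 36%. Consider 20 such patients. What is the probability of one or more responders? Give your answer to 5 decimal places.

P(at least one) = 1 − P(none) = 1 − (1 − 0.36)^20
= 1 − 0.0001329 = 0.9998671

0.99987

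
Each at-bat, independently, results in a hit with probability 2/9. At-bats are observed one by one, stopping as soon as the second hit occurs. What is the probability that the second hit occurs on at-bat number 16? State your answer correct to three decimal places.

0.022

Y = trial on which the second success occurs; negative binomial, r=2, p=0.222222.
P(Y=16) = C(15,1) · p^2 · (1−p)^14
= 15 · 0.049383 · 0.029647 = 0.02196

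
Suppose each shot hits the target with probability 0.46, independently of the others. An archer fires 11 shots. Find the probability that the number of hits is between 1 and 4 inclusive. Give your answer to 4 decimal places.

0.3701

X ~ Binomial(11, 0.46); P(1 ≤ X ≤ 4) = Σ C(11,k) p^k (1−p)^(11−k) over k:
  k=1: C(11,1)·0.46^1·0.54^10 = 0.010668
  k=2: C(11,2)·0.46^2·0.54^9 = 0.045438
  k=3: C(11,3)·0.46^3·0.54^8 = 0.116120
  k=4: C(11,4)·0.46^4·0.54^7 = 0.197834
Total = 0.370061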